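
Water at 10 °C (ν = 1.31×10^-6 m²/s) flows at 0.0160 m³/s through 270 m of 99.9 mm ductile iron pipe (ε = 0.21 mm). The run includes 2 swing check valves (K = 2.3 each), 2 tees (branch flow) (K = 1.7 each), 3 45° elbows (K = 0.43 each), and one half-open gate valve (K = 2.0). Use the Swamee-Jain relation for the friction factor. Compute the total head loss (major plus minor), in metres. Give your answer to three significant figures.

V = 4Q/(πD²) = 2.041 m/s; V²/2g = 0.2124 m
Re = 1.56×10^5, ε/D = 0.00210 → f = 0.02502 (Swamee-Jain)
Major: h_f = f(L/D)·V²/2g = 0.02502·2703·0.2124 = 14.36 m
Minor: ΣK = 11.3; h_m = ΣK·V²/2g = 2.398 m
Total H_L = 14.36 + 2.398 = 16.76 m

H_L ≈ 16.8 m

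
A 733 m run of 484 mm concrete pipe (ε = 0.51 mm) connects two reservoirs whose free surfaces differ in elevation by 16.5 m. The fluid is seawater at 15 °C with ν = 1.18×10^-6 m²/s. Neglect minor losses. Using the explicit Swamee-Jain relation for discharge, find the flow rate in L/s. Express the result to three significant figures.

Q ≈ 600 L/s

Swamee-Jain (Type II): Q = -0.965·√(gD⁵h_f/L)·ln[ε/(3.7D) + √(3.17ν²L/(gD³h_f))]
√(gD⁵h_f/L) = √(9.81·0.484⁵·16.5/733) = 0.07658
ε/(3.7D) = 2.85×10^-4; √(3.17ν²L/(gD³h_f)) = 1.33×10^-5
Q = -0.965·0.07658·ln(2.981×10^-4) = 0.6000 m³/s
Check: V = 3.26 m/s, Re = 1.34×10^6, f = 0.02018, h_f = 16.6 m ≈ 16.5 m ✓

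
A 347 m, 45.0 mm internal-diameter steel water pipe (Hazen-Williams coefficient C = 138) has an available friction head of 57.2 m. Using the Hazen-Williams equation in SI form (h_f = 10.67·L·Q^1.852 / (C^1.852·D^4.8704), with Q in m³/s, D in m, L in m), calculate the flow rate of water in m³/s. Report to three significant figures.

Q ≈ 0.00417 m³/s

Rearranging: Q = [h_f·C^1.852·D^4.8704 / (10.67·L)]^(1/1.852)
Q = [57.2·138^1.852·0.0450^4.8704 / (10.67·347)]^0.540 = 0.004170 m³/s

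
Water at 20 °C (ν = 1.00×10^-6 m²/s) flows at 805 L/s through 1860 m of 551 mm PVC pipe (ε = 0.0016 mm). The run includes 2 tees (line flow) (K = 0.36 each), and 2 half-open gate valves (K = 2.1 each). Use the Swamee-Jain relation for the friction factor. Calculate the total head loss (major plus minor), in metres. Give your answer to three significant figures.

V = 4Q/(πD²) = 3.376 m/s; V²/2g = 0.5809 m
Re = 1.86×10^6, ε/D = 2.90×10^-6 → f = 0.01059 (Swamee-Jain)
Major: h_f = f(L/D)·V²/2g = 0.01059·3376·0.5809 = 20.77 m
Minor: ΣK = 4.92; h_m = ΣK·V²/2g = 2.858 m
Total H_L = 20.77 + 2.858 = 23.63 m

H_L ≈ 23.6 m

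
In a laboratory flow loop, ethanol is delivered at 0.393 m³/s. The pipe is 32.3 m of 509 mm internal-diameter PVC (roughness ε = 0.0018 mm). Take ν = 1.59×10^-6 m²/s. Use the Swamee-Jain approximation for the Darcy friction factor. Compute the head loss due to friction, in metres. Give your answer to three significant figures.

V = 4Q/(πD²) = 4·0.393/(π·0.509²) = 1.931 m/s
Re = VD/ν = 1.931·0.509/1.59×10^-6 = 6.18×10^5 → turbulent
ε/D = 0.0018/509 = 3.54×10^-6
Swamee-Jain: f = 0.01267
h_f = f(L/D)V²/(2g) = 0.01267·(32.3/0.509)·1.931²/(2·9.81) = 0.1529 m

h_f ≈ 0.153 m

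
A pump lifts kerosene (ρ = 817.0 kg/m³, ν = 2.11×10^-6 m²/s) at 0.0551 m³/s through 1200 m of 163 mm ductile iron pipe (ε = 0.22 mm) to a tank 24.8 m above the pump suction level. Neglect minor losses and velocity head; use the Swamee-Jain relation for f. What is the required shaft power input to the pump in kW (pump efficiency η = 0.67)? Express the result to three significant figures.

V = 4Q/(πD²) = 2.641 m/s; Re = 2.04×10^5; ε/D = 0.00135; f = 0.02245
h_f = f(L/D)V²/2g = 58.74 m
Total head H = z + h_f = 24.8 + 58.74 = 83.54 m
P_hyd = ρgQH = 817.0·9.81·0.0551·83.54 = 36.89 kW
P_shaft = P_hyd/η = 36.89/0.67 = 55.06 kW

P_shaft ≈ 55.1 kW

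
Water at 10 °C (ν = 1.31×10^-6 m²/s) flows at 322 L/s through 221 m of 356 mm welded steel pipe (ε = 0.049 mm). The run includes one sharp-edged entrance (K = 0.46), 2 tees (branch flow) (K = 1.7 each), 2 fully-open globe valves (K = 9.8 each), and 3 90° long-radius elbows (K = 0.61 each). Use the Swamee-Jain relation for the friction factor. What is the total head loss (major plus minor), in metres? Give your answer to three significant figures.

V = 4Q/(πD²) = 3.235 m/s; V²/2g = 0.5334 m
Re = 8.79×10^5, ε/D = 1.38×10^-4 → f = 0.01416 (Swamee-Jain)
Major: h_f = f(L/D)·V²/2g = 0.01416·620.8·0.5334 = 4.689 m
Minor: ΣK = 25.3; h_m = ΣK·V²/2g = 13.49 m
Total H_L = 4.689 + 13.49 = 18.18 m

H_L ≈ 18.2 m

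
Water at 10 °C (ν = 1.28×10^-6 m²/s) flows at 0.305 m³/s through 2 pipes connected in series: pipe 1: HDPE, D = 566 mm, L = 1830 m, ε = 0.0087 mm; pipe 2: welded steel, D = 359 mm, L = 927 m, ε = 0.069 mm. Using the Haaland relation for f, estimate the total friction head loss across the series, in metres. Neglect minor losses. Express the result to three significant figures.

Pipe 1: V = 1.212 m/s, Re = 5.36×10^5, ε/D = 1.54×10^-5, f = 0.01309, h_1 = f(L/D)V²/2g = 3.170 m
Pipe 2: V = 3.013 m/s, Re = 8.45×10^5, ε/D = 1.92×10^-4, f = 0.01465, h_2 = f(L/D)V²/2g = 17.51 m
Series → Q common, losses add: H = Σh = 20.68 m

H ≈ 20.7 m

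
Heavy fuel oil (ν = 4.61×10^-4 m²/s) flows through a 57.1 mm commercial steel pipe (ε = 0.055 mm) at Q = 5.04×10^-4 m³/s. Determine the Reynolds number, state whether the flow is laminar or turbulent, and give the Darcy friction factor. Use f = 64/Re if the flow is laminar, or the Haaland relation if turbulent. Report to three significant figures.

V = 4Q/(πD²) = 0.1968 m/s
Re = VD/ν = 0.1968·0.0571/4.61×10^-4 = 24.4
Re < 2300 → laminar → f = 64/Re = 2.625

Re ≈ 24.4; laminar; f = 64/Re ≈ 2.63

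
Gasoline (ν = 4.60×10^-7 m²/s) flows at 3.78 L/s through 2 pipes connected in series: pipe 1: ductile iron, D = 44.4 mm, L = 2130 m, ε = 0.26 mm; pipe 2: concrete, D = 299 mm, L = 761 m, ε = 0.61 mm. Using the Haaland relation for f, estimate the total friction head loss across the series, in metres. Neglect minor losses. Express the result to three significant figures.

Pipe 1: V = 2.441 m/s, Re = 2.36×10^5, ε/D = 0.00586, f = 0.03227, h_1 = f(L/D)V²/2g = 470.3 m
Pipe 2: V = 0.05383 m/s, Re = 3.50×10^4, ε/D = 0.00204, f = 0.02737, h_2 = f(L/D)V²/2g = 0.01029 m
Series → Q common, losses add: H = Σh = 470.3 m

H ≈ 470 m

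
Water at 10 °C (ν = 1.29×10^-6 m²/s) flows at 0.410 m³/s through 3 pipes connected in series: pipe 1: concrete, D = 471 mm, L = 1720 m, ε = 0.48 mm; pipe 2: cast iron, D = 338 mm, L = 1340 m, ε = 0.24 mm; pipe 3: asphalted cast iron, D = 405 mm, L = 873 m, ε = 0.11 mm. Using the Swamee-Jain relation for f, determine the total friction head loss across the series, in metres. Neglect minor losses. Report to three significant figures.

Pipe 1: V = 2.353 m/s, Re = 8.59×10^5, ε/D = 0.00102, f = 0.02017, h_1 = f(L/D)V²/2g = 20.79 m
Pipe 2: V = 4.569 m/s, Re = 1.20×10^6, ε/D = 7.10×10^-4, f = 0.01851, h_2 = f(L/D)V²/2g = 78.10 m
Pipe 3: V = 3.183 m/s, Re = 9.99×10^5, ε/D = 2.72×10^-4, f = 0.01550, h_3 = f(L/D)V²/2g = 17.25 m
Series → Q common, losses add: H = Σh = 116.1 m

H ≈ 116 m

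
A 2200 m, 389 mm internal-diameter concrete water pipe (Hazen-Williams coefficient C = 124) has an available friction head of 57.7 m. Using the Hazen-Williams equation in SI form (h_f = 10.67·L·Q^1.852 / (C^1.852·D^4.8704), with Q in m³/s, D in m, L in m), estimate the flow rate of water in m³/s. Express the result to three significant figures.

Rearranging: Q = [h_f·C^1.852·D^4.8704 / (10.67·L)]^(1/1.852)
Q = [57.7·124^1.852·0.389^4.8704 / (10.67·2200)]^0.540 = 0.4037 m³/s

Q ≈ 0.404 m³/s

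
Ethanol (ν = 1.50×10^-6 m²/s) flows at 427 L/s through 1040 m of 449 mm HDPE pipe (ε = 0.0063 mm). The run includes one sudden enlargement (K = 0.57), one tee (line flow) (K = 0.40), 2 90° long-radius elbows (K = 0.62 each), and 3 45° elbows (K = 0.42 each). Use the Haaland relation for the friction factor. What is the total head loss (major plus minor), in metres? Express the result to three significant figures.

V = 4Q/(πD²) = 2.697 m/s; V²/2g = 0.3707 m
Re = 8.07×10^5, ε/D = 1.40×10^-5 → f = 0.01224 (Haaland)
Major: h_f = f(L/D)·V²/2g = 0.01224·2316·0.3707 = 10.51 m
Minor: ΣK = 3.47; h_m = ΣK·V²/2g = 1.286 m
Total H_L = 10.51 + 1.286 = 11.79 m

H_L ≈ 11.8 m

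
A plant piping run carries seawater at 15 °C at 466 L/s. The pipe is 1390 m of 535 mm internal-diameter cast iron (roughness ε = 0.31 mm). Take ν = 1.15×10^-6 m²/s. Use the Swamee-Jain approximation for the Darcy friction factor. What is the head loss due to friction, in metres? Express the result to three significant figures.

V = 4Q/(πD²) = 4·0.466/(π·0.535²) = 2.073 m/s
Re = VD/ν = 2.073·0.535/1.15×10^-6 = 9.64×10^5 → turbulent
ε/D = 0.31/535 = 5.79×10^-4
Swamee-Jain: f = 0.01783
h_f = f(L/D)V²/(2g) = 0.01783·(1390/0.535)·2.073²/(2·9.81) = 10.15 m

h_f ≈ 10.1 m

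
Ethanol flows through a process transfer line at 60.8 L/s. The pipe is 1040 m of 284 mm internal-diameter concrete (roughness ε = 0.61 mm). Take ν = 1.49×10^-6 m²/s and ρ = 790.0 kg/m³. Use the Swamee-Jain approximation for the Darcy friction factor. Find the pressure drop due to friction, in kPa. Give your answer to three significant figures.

Δp ≈ 33.3 kPa

V = 4Q/(πD²) = 4·0.0608/(π·0.284²) = 0.9598 m/s
Re = VD/ν = 0.9598·0.284/1.49×10^-6 = 1.83×10^5 → turbulent
ε/D = 0.61/284 = 0.00215
Swamee-Jain: f = 0.02498
h_f = f(L/D)V²/(2g) = 0.02498·(1040/0.284)·0.9598²/(2·9.81) = 4.294 m
Δp = ρg·h_f = 790.0·9.81·4.294 = 33.28 kPa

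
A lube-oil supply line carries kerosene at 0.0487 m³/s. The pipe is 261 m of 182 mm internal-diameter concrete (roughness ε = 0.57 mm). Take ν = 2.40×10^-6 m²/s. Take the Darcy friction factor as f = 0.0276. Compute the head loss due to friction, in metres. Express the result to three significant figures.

h_f ≈ 7.07 m

V = 4Q/(πD²) = 4·0.0487/(π·0.182²) = 1.872 m/s
h_f = f(L/D)V²/(2g) = 0.02760·(261/0.182)·1.872²/(2·9.81) = 7.069 m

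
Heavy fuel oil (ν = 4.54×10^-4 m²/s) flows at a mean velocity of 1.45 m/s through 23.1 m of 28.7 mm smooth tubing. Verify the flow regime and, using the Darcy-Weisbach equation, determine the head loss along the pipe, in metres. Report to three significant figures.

h_f ≈ 60.2 m

Re = VD/ν = 1.45·0.02870/4.54×10^-4 = 91.7 → laminar (Re < 2300)
f = 64/Re = 0.6982
h_f = f(L/D)V²/(2g) = 0.6982·(23.1/0.02870)·1.45²/(2·9.81) = 60.22 m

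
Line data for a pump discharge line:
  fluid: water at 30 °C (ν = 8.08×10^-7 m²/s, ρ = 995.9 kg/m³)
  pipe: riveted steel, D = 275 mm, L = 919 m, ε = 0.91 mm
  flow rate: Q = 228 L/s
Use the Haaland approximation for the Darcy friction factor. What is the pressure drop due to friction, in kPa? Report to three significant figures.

Δp ≈ 663 kPa

V = 4Q/(πD²) = 4·0.228/(π·0.275²) = 3.839 m/s
Re = VD/ν = 3.839·0.275/8.08×10^-7 = 1.31×10^6 → turbulent
ε/D = 0.91/275 = 0.00331
Haaland: f = 0.02704
h_f = f(L/D)V²/(2g) = 0.02704·(919/0.275)·3.839²/(2·9.81) = 67.87 m
Δp = ρg·h_f = 995.9·9.81·67.87 = 663.1 kPa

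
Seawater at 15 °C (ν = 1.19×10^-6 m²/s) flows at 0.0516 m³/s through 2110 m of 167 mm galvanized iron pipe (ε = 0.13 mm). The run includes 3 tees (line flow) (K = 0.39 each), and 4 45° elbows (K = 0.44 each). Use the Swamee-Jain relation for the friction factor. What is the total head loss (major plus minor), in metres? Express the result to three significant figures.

H_L ≈ 71.1 m

V = 4Q/(πD²) = 2.356 m/s; V²/2g = 0.2828 m
Re = 3.31×10^5, ε/D = 7.78×10^-4 → f = 0.01967 (Swamee-Jain)
Major: h_f = f(L/D)·V²/2g = 0.01967·12635·0.2828 = 70.30 m
Minor: ΣK = 2.93; h_m = ΣK·V²/2g = 0.8287 m
Total H_L = 70.30 + 0.8287 = 71.13 m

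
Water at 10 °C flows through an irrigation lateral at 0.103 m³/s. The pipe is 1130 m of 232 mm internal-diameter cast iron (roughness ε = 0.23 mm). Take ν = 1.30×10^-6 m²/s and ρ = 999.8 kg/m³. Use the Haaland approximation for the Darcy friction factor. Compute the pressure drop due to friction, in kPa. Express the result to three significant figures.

Δp ≈ 292 kPa

V = 4Q/(πD²) = 4·0.103/(π·0.232²) = 2.437 m/s
Re = VD/ν = 2.437·0.232/1.30×10^-6 = 4.35×10^5 → turbulent
ε/D = 0.23/232 = 9.91×10^-4
Haaland: f = 0.02023
h_f = f(L/D)V²/(2g) = 0.02023·(1130/0.232)·2.437²/(2·9.81) = 29.82 m
Δp = ρg·h_f = 999.8·9.81·29.82 = 292.5 kPa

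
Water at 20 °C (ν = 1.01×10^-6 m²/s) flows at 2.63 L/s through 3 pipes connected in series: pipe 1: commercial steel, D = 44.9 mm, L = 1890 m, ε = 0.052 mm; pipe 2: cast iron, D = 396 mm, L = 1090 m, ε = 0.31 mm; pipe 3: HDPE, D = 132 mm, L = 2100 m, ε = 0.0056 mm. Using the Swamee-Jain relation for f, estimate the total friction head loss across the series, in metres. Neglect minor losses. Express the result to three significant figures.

H ≈ 140 m

Pipe 1: V = 1.661 m/s, Re = 7.38×10^4, ε/D = 0.00116, f = 0.02355, h_1 = f(L/D)V²/2g = 139.4 m
Pipe 2: V = 0.02135 m/s, Re = 8370, ε/D = 7.83×10^-4, f = 0.03378, h_2 = f(L/D)V²/2g = 0.002161 m
Pipe 3: V = 0.1922 m/s, Re = 2.51×10^4, ε/D = 4.24×10^-5, f = 0.02452, h_3 = f(L/D)V²/2g = 0.7343 m
Series → Q common, losses add: H = Σh = 140.1 m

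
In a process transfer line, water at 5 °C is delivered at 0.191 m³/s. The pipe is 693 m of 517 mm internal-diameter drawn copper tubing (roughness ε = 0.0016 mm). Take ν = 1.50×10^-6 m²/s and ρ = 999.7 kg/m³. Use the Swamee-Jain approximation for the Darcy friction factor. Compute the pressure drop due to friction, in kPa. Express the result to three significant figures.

Δp ≈ 7.93 kPa

V = 4Q/(πD²) = 4·0.191/(π·0.517²) = 0.9098 m/s
Re = VD/ν = 0.9098·0.517/1.50×10^-6 = 3.14×10^5 → turbulent
ε/D = 0.0016/517 = 3.09×10^-6
Swamee-Jain: f = 0.01429
h_f = f(L/D)V²/(2g) = 0.01429·(693/0.517)·0.9098²/(2·9.81) = 0.8083 m
Δp = ρg·h_f = 999.7·9.81·0.8083 = 7.927 kPa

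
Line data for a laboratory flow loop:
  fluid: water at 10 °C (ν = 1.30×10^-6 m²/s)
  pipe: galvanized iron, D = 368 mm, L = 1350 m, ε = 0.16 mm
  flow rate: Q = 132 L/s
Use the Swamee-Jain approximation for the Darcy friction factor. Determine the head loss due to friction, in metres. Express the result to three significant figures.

V = 4Q/(πD²) = 4·0.132/(π·0.368²) = 1.241 m/s
Re = VD/ν = 1.241·0.368/1.30×10^-6 = 3.51×10^5 → turbulent
ε/D = 0.16/368 = 4.35×10^-4
Swamee-Jain: f = 0.01774
h_f = f(L/D)V²/(2g) = 0.01774·(1350/0.368)·1.241²/(2·9.81) = 5.108 m

h_f ≈ 5.11 m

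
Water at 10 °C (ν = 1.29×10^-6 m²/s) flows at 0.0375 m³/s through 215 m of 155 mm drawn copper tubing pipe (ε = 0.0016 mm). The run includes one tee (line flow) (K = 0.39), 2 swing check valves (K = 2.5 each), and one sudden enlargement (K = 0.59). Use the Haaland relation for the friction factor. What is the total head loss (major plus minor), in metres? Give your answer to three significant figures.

V = 4Q/(πD²) = 1.987 m/s; V²/2g = 0.2013 m
Re = 2.39×10^5, ε/D = 1.03×10^-5 → f = 0.01505 (Haaland)
Major: h_f = f(L/D)·V²/2g = 0.01505·1387·0.2013 = 4.202 m
Minor: ΣK = 5.98; h_m = ΣK·V²/2g = 1.204 m
Total H_L = 4.202 + 1.204 = 5.405 m

H_L ≈ 5.41 m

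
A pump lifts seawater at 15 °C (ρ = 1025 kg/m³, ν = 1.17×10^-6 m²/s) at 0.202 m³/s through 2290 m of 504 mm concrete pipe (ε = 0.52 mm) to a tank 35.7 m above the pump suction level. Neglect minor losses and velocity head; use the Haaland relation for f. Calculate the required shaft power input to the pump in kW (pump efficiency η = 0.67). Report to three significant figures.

P_shaft ≈ 123 kW

V = 4Q/(πD²) = 1.013 m/s; Re = 4.36×10^5; ε/D = 0.00103; f = 0.02041
h_f = f(L/D)V²/2g = 4.845 m
Total head H = z + h_f = 35.7 + 4.845 = 40.55 m
P_hyd = ρgQH = 1025·9.81·0.202·40.55 = 82.35 kW
P_shaft = P_hyd/η = 82.35/0.67 = 122.9 kW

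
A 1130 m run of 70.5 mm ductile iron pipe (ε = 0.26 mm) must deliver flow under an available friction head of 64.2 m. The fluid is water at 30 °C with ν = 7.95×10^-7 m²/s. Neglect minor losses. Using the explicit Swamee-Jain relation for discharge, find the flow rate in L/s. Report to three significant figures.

Q ≈ 6.48 L/s

Swamee-Jain (Type II): Q = -0.965·√(gD⁵h_f/L)·ln[ε/(3.7D) + √(3.17ν²L/(gD³h_f))]
√(gD⁵h_f/L) = √(9.81·0.0705⁵·64.2/1130) = 9.852×10^-4
ε/(3.7D) = 9.97×10^-4; √(3.17ν²L/(gD³h_f)) = 1.01×10^-4
Q = -0.965·9.852×10^-4·ln(0.001098) = 0.006479 m³/s
Check: V = 1.66 m/s, Re = 1.47×10^5, f = 0.02875, h_f = 64.7 m ≈ 64.2 m ✓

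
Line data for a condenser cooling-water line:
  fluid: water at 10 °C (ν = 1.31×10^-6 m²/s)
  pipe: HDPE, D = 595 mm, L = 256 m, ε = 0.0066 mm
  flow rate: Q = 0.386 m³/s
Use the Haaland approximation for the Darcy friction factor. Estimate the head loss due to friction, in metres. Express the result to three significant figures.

V = 4Q/(πD²) = 4·0.386/(π·0.595²) = 1.388 m/s
Re = VD/ν = 1.388·0.595/1.31×10^-6 = 6.31×10^5 → turbulent
ε/D = 0.0066/595 = 1.11×10^-5
Haaland: f = 0.01269
h_f = f(L/D)V²/(2g) = 0.01269·(256/0.595)·1.388²/(2·9.81) = 0.5361 m

h_f ≈ 0.536 m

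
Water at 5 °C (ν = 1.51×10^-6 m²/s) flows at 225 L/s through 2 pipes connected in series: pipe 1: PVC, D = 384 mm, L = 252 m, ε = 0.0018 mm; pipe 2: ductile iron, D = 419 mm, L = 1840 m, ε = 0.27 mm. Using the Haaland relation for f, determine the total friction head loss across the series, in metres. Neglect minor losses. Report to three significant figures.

H ≈ 12.7 m

Pipe 1: V = 1.943 m/s, Re = 4.94×10^5, ε/D = 4.69×10^-6, f = 0.01314, h_1 = f(L/D)V²/2g = 1.659 m
Pipe 2: V = 1.632 m/s, Re = 4.53×10^5, ε/D = 6.44×10^-4, f = 0.01851, h_2 = f(L/D)V²/2g = 11.03 m
Series → Q common, losses add: H = Σh = 12.69 m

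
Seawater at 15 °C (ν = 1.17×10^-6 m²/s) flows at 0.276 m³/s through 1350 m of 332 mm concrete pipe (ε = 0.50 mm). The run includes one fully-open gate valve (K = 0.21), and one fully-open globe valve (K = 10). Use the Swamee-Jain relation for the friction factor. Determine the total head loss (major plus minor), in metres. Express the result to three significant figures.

V = 4Q/(πD²) = 3.188 m/s; V²/2g = 0.5181 m
Re = 9.05×10^5, ε/D = 0.00151 → f = 0.02209 (Swamee-Jain)
Major: h_f = f(L/D)·V²/2g = 0.02209·4066·0.5181 = 46.53 m
Minor: ΣK = 10.2; h_m = ΣK·V²/2g = 5.289 m
Total H_L = 46.53 + 5.289 = 51.81 m

H_L ≈ 51.8 m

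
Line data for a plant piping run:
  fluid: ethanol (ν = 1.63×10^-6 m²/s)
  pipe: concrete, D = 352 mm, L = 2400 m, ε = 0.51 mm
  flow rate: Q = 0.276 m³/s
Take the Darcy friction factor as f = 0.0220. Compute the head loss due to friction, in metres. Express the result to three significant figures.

V = 4Q/(πD²) = 4·0.276/(π·0.352²) = 2.836 m/s
h_f = f(L/D)V²/(2g) = 0.02200·(2400/0.352)·2.836²/(2·9.81) = 61.50 m

h_f ≈ 61.5 m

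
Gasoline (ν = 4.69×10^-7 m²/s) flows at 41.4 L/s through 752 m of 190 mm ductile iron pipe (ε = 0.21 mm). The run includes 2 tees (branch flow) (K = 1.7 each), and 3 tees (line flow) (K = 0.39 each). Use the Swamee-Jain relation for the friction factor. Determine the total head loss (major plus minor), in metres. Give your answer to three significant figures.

V = 4Q/(πD²) = 1.460 m/s; V²/2g = 0.1087 m
Re = 5.92×10^5, ε/D = 0.00111 → f = 0.02071 (Swamee-Jain)
Major: h_f = f(L/D)·V²/2g = 0.02071·3958·0.1087 = 8.907 m
Minor: ΣK = 4.57; h_m = ΣK·V²/2g = 0.4966 m
Total H_L = 8.907 + 0.4966 = 9.404 m

H_L ≈ 9.40 m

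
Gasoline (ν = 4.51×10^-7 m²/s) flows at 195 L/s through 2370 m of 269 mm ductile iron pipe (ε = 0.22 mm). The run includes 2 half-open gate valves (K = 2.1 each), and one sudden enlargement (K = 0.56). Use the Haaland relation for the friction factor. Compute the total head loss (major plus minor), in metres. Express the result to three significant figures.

V = 4Q/(πD²) = 3.431 m/s; V²/2g = 0.6000 m
Re = 2.05×10^6, ε/D = 8.18×10^-4 → f = 0.01890 (Haaland)
Major: h_f = f(L/D)·V²/2g = 0.01890·8810·0.6000 = 99.91 m
Minor: ΣK = 4.76; h_m = ΣK·V²/2g = 2.856 m
Total H_L = 99.91 + 2.856 = 102.8 m

H_L ≈ 103 m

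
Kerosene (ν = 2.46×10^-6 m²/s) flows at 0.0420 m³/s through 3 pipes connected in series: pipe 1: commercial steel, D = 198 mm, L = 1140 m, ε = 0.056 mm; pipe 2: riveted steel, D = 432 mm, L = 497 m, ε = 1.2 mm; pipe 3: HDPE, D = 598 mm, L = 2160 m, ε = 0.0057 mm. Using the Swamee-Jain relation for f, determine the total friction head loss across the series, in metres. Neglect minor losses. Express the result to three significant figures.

H ≈ 10.7 m

Pipe 1: V = 1.364 m/s, Re = 1.10×10^5, ε/D = 2.83×10^-4, f = 0.01914, h_1 = f(L/D)V²/2g = 10.45 m
Pipe 2: V = 0.2865 m/s, Re = 5.03×10^4, ε/D = 0.00278, f = 0.02847, h_2 = f(L/D)V²/2g = 0.1370 m
Pipe 3: V = 0.1495 m/s, Re = 3.64×10^4, ε/D = 9.53×10^-6, f = 0.02237, h_3 = f(L/D)V²/2g = 0.09209 m
Series → Q common, losses add: H = Σh = 10.68 m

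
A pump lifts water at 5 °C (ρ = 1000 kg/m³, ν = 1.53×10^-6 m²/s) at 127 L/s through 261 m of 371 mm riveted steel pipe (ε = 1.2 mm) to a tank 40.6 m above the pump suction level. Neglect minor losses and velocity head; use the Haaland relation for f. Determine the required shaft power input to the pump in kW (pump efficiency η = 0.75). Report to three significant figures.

P_shaft ≈ 69.7 kW

V = 4Q/(πD²) = 1.175 m/s; Re = 2.85×10^5; ε/D = 0.00323; f = 0.02719
h_f = f(L/D)V²/2g = 1.345 m
Total head H = z + h_f = 40.6 + 1.345 = 41.95 m
P_hyd = ρgQH = 1000·9.81·0.127·41.95 = 52.26 kW
P_shaft = P_hyd/η = 52.26/0.75 = 69.68 kW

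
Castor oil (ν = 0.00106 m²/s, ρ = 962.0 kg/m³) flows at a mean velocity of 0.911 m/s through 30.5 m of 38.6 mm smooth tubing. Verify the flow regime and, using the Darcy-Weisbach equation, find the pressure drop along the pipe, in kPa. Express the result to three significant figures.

Δp ≈ 609 kPa

Re = VD/ν = 0.911·0.03860/0.00106 = 33.2 → laminar (Re < 2300)
f = 64/Re = 1.929
h_f = f(L/D)V²/(2g) = 1.929·(30.5/0.03860)·0.911²/(2·9.81) = 64.48 m
Δp = ρg·h_f = 962.0·9.81·64.48 = 608.5 kPa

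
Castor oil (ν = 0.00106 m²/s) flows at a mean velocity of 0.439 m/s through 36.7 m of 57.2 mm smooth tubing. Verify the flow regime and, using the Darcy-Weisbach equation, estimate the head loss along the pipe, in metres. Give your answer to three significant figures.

h_f ≈ 17.0 m

Re = VD/ν = 0.439·0.05720/0.00106 = 23.7 → laminar (Re < 2300)
f = 64/Re = 2.702
h_f = f(L/D)V²/(2g) = 2.702·(36.7/0.05720)·0.439²/(2·9.81) = 17.03 m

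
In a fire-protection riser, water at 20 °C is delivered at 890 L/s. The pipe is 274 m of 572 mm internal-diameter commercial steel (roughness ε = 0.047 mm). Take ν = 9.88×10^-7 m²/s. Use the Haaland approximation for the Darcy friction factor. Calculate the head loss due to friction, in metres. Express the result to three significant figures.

V = 4Q/(πD²) = 4·0.890/(π·0.572²) = 3.463 m/s
Re = VD/ν = 3.463·0.572/9.88×10^-7 = 2.01×10^6 → turbulent
ε/D = 0.047/572 = 8.22×10^-5
Haaland: f = 0.01240
h_f = f(L/D)V²/(2g) = 0.01240·(274/0.572)·3.463²/(2·9.81) = 3.633 m

h_f ≈ 3.63 m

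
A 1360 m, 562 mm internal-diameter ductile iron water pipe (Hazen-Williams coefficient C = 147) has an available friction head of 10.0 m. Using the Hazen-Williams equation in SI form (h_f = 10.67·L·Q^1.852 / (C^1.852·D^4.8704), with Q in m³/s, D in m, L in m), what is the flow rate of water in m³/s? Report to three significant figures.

Q ≈ 0.634 m³/s

Rearranging: Q = [h_f·C^1.852·D^4.8704 / (10.67·L)]^(1/1.852)
Q = [10.0·147^1.852·0.562^4.8704 / (10.67·1360)]^0.540 = 0.6339 m³/s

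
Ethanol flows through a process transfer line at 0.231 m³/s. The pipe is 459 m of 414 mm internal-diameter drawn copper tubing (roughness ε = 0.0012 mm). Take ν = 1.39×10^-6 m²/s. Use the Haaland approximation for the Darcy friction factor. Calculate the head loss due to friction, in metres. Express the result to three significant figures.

h_f ≈ 2.17 m

V = 4Q/(πD²) = 4·0.231/(π·0.414²) = 1.716 m/s
Re = VD/ν = 1.716·0.414/1.39×10^-6 = 5.11×10^5 → turbulent
ε/D = 0.0012/414 = 2.90×10^-6
Haaland: f = 0.01304
h_f = f(L/D)V²/(2g) = 0.01304·(459/0.414)·1.716²/(2·9.81) = 2.171 m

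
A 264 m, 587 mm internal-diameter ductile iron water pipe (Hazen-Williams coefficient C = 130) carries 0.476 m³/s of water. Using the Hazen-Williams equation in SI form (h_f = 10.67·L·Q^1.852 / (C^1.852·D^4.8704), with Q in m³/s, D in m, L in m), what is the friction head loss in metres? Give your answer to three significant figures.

h_f ≈ 1.16 m

h_f = 10.67·264·0.476^1.852 / (130^1.852·0.587^4.8704) = 1.160 m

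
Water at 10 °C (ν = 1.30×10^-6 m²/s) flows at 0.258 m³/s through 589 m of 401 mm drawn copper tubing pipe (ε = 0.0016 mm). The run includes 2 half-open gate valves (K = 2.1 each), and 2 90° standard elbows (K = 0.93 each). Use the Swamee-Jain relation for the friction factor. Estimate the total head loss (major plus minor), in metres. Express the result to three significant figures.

H_L ≈ 5.24 m

V = 4Q/(πD²) = 2.043 m/s; V²/2g = 0.2127 m
Re = 6.30×10^5, ε/D = 3.99×10^-6 → f = 0.01264 (Swamee-Jain)
Major: h_f = f(L/D)·V²/2g = 0.01264·1469·0.2127 = 3.949 m
Minor: ΣK = 6.06; h_m = ΣK·V²/2g = 1.289 m
Total H_L = 3.949 + 1.289 = 5.238 m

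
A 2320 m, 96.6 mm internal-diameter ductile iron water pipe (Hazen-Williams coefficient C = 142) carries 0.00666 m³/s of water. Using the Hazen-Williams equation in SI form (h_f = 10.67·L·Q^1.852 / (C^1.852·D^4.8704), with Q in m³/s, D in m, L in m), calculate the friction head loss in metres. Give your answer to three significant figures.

h_f ≈ 20.9 m

h_f = 10.67·2320·0.00666^1.852 / (142^1.852·0.0966^4.8704) = 20.91 m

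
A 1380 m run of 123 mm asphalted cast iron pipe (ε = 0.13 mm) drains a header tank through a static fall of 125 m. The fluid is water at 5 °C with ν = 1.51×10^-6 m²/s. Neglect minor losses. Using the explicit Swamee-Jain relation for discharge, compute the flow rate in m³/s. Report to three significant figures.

Q ≈ 0.0384 m³/s

Swamee-Jain (Type II): Q = -0.965·√(gD⁵h_f/L)·ln[ε/(3.7D) + √(3.17ν²L/(gD³h_f))]
√(gD⁵h_f/L) = √(9.81·0.123⁵·125/1380) = 0.005002
ε/(3.7D) = 2.86×10^-4; √(3.17ν²L/(gD³h_f)) = 6.61×10^-5
Q = -0.965·0.005002·ln(3.518×10^-4) = 0.03838 m³/s
Check: V = 3.23 m/s, Re = 2.63×10^5, f = 0.02111, h_f = 126 m ≈ 125 m ✓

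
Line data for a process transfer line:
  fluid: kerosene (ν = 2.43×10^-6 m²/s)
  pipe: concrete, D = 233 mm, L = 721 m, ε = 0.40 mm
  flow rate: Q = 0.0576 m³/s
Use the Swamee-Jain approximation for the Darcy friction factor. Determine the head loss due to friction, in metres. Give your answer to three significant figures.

h_f ≈ 6.96 m

V = 4Q/(πD²) = 4·0.0576/(π·0.233²) = 1.351 m/s
Re = VD/ν = 1.351·0.233/2.43×10^-6 = 1.30×10^5 → turbulent
ε/D = 0.40/233 = 0.00172
Swamee-Jain: f = 0.02417
h_f = f(L/D)V²/(2g) = 0.02417·(721/0.233)·1.351²/(2·9.81) = 6.956 m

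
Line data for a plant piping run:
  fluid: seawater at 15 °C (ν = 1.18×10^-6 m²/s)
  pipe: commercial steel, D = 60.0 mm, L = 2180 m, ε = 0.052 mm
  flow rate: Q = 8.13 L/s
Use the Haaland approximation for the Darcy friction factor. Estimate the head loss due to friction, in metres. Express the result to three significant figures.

V = 4Q/(πD²) = 4·0.00813/(π·0.0600²) = 2.875 m/s
Re = VD/ν = 2.875·0.0600/1.18×10^-6 = 1.46×10^5 → turbulent
ε/D = 0.052/60.0 = 8.67×10^-4
Haaland: f = 0.02080
h_f = f(L/D)V²/(2g) = 0.02080·(2180/0.0600)·2.875²/(2·9.81) = 318.5 m

h_f ≈ 318 m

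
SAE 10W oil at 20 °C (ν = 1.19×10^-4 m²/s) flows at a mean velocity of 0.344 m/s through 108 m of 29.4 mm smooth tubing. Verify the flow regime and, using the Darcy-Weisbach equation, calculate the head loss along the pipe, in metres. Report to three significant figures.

h_f ≈ 16.7 m

Re = VD/ν = 0.344·0.02940/1.19×10^-4 = 85.0 → laminar (Re < 2300)
f = 64/Re = 0.7530
h_f = f(L/D)V²/(2g) = 0.7530·(108/0.02940)·0.344²/(2·9.81) = 16.68 m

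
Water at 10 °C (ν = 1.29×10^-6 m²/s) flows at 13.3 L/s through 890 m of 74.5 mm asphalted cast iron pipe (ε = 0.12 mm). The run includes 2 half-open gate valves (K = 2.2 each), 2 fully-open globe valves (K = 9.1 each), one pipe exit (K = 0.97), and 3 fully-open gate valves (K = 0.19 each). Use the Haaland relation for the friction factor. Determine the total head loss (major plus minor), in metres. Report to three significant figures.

V = 4Q/(πD²) = 3.051 m/s; V²/2g = 0.4745 m
Re = 1.76×10^5, ε/D = 0.00161 → f = 0.02319 (Haaland)
Major: h_f = f(L/D)·V²/2g = 0.02319·11946·0.4745 = 131.5 m
Minor: ΣK = 24.1; h_m = ΣK·V²/2g = 11.45 m
Total H_L = 131.5 + 11.45 = 142.9 m

H_L ≈ 143 m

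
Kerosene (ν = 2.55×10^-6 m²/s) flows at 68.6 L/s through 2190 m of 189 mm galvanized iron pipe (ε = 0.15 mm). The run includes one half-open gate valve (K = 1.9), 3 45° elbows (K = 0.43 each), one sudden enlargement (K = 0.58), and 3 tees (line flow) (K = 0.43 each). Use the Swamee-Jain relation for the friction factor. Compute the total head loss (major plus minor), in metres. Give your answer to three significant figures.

H_L ≈ 73.9 m

V = 4Q/(πD²) = 2.445 m/s; V²/2g = 0.3047 m
Re = 1.81×10^5, ε/D = 7.94×10^-4 → f = 0.02048 (Swamee-Jain)
Major: h_f = f(L/D)·V²/2g = 0.02048·11587·0.3047 = 72.32 m
Minor: ΣK = 5.06; h_m = ΣK·V²/2g = 1.542 m
Total H_L = 72.32 + 1.542 = 73.86 m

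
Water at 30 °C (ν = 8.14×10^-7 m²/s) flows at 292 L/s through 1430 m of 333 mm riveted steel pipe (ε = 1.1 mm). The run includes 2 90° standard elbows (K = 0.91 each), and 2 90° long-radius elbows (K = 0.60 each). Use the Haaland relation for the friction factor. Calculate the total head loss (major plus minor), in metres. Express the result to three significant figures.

H_L ≈ 68.2 m

V = 4Q/(πD²) = 3.353 m/s; V²/2g = 0.5729 m
Re = 1.37×10^6, ε/D = 0.00330 → f = 0.02703 (Haaland)
Major: h_f = f(L/D)·V²/2g = 0.02703·4294·0.5729 = 66.49 m
Minor: ΣK = 3.02; h_m = ΣK·V²/2g = 1.730 m
Total H_L = 66.49 + 1.730 = 68.22 m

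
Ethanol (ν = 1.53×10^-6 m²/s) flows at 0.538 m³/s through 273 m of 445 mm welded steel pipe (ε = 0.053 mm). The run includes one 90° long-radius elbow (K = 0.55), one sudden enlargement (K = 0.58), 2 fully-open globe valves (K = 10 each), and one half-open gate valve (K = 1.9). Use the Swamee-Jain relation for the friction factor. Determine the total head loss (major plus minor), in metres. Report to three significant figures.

H_L ≈ 19.2 m

V = 4Q/(πD²) = 3.459 m/s; V²/2g = 0.6099 m
Re = 1.01×10^6, ε/D = 1.19×10^-4 → f = 0.01377 (Swamee-Jain)
Major: h_f = f(L/D)·V²/2g = 0.01377·613.5·0.6099 = 5.154 m
Minor: ΣK = 23.0; h_m = ΣK·V²/2g = 14.05 m
Total H_L = 5.154 + 14.05 = 19.20 m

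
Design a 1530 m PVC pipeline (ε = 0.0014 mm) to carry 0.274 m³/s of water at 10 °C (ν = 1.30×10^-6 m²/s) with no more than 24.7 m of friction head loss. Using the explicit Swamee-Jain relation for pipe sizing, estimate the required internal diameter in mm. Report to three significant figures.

D ≈ 346 mm

Swamee-Jain (Type III): D = 0.66·[ε^1.25·(LQ²/(gh_f))^4.75 + ν·Q^9.4·(L/(gh_f))^5.2]^0.04
LQ²/(gh_f) = 0.4741; L/(gh_f) = 6.314
Term 1 = ε^1.25·(…)^4.75 = 1.39×10^-9; Term 2 = ν·Q^9.4·(…)^5.2 = 9.78×10^-8
D = 0.66·(1.39×10^-9 + 9.78×10^-8)^0.04 = 0.3463 m = 346 mm
Check: V = 2.91 m/s, Re = 7.75×10^5, f = 0.01221, h_f = 23.3 m ≈ 24.7 m ✓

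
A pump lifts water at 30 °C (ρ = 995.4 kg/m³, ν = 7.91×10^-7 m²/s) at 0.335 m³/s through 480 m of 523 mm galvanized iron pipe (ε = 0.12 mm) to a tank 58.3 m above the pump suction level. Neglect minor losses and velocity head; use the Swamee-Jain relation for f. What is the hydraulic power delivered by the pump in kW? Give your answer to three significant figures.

V = 4Q/(πD²) = 1.559 m/s; Re = 1.03×10^6; ε/D = 2.29×10^-4; f = 0.01506
h_f = f(L/D)V²/2g = 1.713 m
Total head H = z + h_f = 58.3 + 1.713 = 60.01 m
P_hyd = ρgQH = 995.4·9.81·0.335·60.01 = 196.3 kW

P_hyd ≈ 196 kW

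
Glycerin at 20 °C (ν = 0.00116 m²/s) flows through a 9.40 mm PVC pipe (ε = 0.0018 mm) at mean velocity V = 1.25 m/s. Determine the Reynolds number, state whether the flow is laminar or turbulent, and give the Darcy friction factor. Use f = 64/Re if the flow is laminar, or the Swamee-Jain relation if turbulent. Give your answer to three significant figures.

Re = VD/ν = 1.250·0.00940/0.00116 = 10.1
Re < 2300 → laminar → f = 64/Re = 6.318

Re ≈ 10.1; laminar; f = 64/Re ≈ 6.32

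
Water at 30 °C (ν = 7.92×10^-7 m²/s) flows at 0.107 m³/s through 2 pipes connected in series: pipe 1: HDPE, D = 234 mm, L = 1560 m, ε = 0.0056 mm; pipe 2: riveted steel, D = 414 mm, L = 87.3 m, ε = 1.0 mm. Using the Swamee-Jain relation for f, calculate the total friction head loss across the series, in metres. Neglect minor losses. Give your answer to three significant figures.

H ≈ 26.9 m

Pipe 1: V = 2.488 m/s, Re = 7.35×10^5, ε/D = 2.39×10^-5, f = 0.01270, h_1 = f(L/D)V²/2g = 26.72 m
Pipe 2: V = 0.7949 m/s, Re = 4.15×10^5, ε/D = 0.00242, f = 0.02515, h_2 = f(L/D)V²/2g = 0.1708 m
Series → Q common, losses add: H = Σh = 26.89 m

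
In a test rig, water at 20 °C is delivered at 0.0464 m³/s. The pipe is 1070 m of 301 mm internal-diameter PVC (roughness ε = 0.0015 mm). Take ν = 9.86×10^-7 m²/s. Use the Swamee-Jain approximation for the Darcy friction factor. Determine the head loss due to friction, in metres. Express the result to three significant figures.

V = 4Q/(πD²) = 4·0.0464/(π·0.301²) = 0.6521 m/s
Re = VD/ν = 0.6521·0.301/9.86×10^-7 = 1.99×10^5 → turbulent
ε/D = 0.0015/301 = 4.98×10^-6
Swamee-Jain: f = 0.01559
h_f = f(L/D)V²/(2g) = 0.01559·(1070/0.301)·0.6521²/(2·9.81) = 1.201 m

h_f ≈ 1.20 m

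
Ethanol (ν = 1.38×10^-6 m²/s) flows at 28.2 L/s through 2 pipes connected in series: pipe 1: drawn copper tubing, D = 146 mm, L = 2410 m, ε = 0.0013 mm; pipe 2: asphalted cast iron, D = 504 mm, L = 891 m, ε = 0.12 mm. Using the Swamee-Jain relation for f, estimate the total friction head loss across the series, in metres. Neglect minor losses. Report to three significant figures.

Pipe 1: V = 1.684 m/s, Re = 1.78×10^5, ε/D = 8.90×10^-6, f = 0.01596, h_1 = f(L/D)V²/2g = 38.11 m
Pipe 2: V = 0.1414 m/s, Re = 5.16×10^4, ε/D = 2.38×10^-4, f = 0.02156, h_2 = f(L/D)V²/2g = 0.03882 m
Series → Q common, losses add: H = Σh = 38.15 m

H ≈ 38.1 m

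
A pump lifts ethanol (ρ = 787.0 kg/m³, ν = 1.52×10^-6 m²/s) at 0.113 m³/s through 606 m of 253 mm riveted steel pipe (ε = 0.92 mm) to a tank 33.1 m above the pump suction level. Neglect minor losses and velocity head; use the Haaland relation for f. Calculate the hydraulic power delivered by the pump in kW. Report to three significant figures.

V = 4Q/(πD²) = 2.248 m/s; Re = 3.74×10^5; ε/D = 0.00364; f = 0.02798
h_f = f(L/D)V²/2g = 17.26 m
Total head H = z + h_f = 33.1 + 17.26 = 50.36 m
P_hyd = ρgQH = 787.0·9.81·0.113·50.36 = 43.93 kW

P_hyd ≈ 43.9 kW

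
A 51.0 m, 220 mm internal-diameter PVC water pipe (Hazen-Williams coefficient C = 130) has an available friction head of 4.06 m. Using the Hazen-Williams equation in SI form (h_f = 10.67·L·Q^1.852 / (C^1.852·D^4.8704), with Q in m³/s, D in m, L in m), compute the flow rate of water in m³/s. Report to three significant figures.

Q ≈ 0.172 m³/s

Rearranging: Q = [h_f·C^1.852·D^4.8704 / (10.67·L)]^(1/1.852)
Q = [4.06·130^1.852·0.220^4.8704 / (10.67·51.0)]^0.540 = 0.1722 m³/s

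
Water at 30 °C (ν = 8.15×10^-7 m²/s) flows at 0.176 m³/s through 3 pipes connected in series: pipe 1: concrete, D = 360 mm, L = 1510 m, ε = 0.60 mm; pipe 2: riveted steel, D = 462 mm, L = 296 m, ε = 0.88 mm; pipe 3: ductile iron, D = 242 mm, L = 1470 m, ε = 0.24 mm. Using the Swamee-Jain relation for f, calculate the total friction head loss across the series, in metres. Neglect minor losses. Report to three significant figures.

Pipe 1: V = 1.729 m/s, Re = 7.64×10^5, ε/D = 0.00167, f = 0.02269, h_1 = f(L/D)V²/2g = 14.50 m
Pipe 2: V = 1.050 m/s, Re = 5.95×10^5, ε/D = 0.00190, f = 0.02354, h_2 = f(L/D)V²/2g = 0.8474 m
Pipe 3: V = 3.826 m/s, Re = 1.14×10^6, ε/D = 9.92×10^-4, f = 0.01995, h_3 = f(L/D)V²/2g = 90.43 m
Series → Q common, losses add: H = Σh = 105.8 m

H ≈ 106 m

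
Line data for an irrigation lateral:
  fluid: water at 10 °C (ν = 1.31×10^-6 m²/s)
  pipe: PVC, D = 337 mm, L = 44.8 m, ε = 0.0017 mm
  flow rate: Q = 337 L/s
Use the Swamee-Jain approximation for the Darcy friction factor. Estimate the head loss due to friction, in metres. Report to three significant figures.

h_f ≈ 1.14 m

V = 4Q/(πD²) = 4·0.337/(π·0.337²) = 3.778 m/s
Re = VD/ν = 3.778·0.337/1.31×10^-6 = 9.72×10^5 → turbulent
ε/D = 0.0017/337 = 5.04×10^-6
Swamee-Jain: f = 0.01179
h_f = f(L/D)V²/(2g) = 0.01179·(44.8/0.337)·3.778²/(2·9.81) = 1.140 m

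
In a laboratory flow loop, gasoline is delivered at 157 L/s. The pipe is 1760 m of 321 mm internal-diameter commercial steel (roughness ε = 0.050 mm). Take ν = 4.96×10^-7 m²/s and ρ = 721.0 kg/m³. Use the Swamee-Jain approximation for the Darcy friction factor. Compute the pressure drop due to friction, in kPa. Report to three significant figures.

Δp ≈ 105 kPa

V = 4Q/(πD²) = 4·0.157/(π·0.321²) = 1.940 m/s
Re = VD/ν = 1.940·0.321/4.96×10^-7 = 1.26×10^6 → turbulent
ε/D = 0.050/321 = 1.56×10^-4
Swamee-Jain: f = 0.01406
h_f = f(L/D)V²/(2g) = 0.01406·(1760/0.321)·1.940²/(2·9.81) = 14.79 m
Δp = ρg·h_f = 721.0·9.81·14.79 = 104.6 kPa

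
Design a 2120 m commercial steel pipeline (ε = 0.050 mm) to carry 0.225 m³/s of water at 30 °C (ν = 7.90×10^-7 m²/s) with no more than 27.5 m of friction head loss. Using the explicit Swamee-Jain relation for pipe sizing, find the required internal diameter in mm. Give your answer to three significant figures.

D ≈ 344 mm

Swamee-Jain (Type III): D = 0.66·[ε^1.25·(LQ²/(gh_f))^4.75 + ν·Q^9.4·(L/(gh_f))^5.2]^0.04
LQ²/(gh_f) = 0.3978; L/(gh_f) = 7.858
Term 1 = ε^1.25·(…)^4.75 = 5.28×10^-8; Term 2 = ν·Q^9.4·(…)^5.2 = 2.91×10^-8
D = 0.66·(5.28×10^-8 + 2.91×10^-8)^0.04 = 0.3436 m = 344 mm
Check: V = 2.43 m/s, Re = 1.06×10^6, f = 0.01408, h_f = 26.1 m ≈ 27.5 m ✓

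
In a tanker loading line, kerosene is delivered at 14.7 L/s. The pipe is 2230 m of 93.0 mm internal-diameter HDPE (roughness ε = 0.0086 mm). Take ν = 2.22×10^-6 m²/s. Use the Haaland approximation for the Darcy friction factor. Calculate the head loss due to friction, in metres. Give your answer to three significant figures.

V = 4Q/(πD²) = 4·0.0147/(π·0.0930²) = 2.164 m/s
Re = VD/ν = 2.164·0.0930/2.22×10^-6 = 9.07×10^4 → turbulent
ε/D = 0.0086/93.0 = 9.25×10^-5
Haaland: f = 0.01858
h_f = f(L/D)V²/(2g) = 0.01858·(2230/0.0930)·2.164²/(2·9.81) = 106.3 m

h_f ≈ 106 m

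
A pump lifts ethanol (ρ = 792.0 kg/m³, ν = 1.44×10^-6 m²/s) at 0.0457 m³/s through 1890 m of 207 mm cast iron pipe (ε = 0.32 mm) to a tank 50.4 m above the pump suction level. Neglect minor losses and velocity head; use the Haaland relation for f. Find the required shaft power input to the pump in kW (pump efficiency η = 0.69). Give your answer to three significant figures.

V = 4Q/(πD²) = 1.358 m/s; Re = 1.95×10^5; ε/D = 0.00155; f = 0.02289
h_f = f(L/D)V²/2g = 19.64 m
Total head H = z + h_f = 50.4 + 19.64 = 70.04 m
P_hyd = ρgQH = 792.0·9.81·0.0457·70.04 = 24.87 kW
P_shaft = P_hyd/η = 24.87/0.69 = 36.04 kW

P_shaft ≈ 36.0 kW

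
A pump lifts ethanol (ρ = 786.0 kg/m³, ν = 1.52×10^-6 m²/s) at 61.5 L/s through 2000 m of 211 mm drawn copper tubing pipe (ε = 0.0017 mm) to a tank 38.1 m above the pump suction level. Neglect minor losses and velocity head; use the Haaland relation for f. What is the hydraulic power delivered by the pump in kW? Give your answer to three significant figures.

P_hyd ≈ 28.7 kW

V = 4Q/(πD²) = 1.759 m/s; Re = 2.44×10^5; ε/D = 8.06×10^-6; f = 0.01497
h_f = f(L/D)V²/2g = 22.37 m
Total head H = z + h_f = 38.1 + 22.37 = 60.47 m
P_hyd = ρgQH = 786.0·9.81·0.0615·60.47 = 28.68 kW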